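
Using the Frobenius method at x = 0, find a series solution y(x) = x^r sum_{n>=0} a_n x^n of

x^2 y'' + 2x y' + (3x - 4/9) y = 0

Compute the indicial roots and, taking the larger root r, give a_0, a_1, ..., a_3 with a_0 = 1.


Write in Frobenius form y'' + (p(x)/x) y' + (q(x)/x^2) y = 0:
  p(x) = 2,  q(x) = 3x - 4/9.
Indicial equation: r(r-1) + (2) r + (-4/9) = 0 -> roots r_1 = 1/3, r_2 = -4/3.
Take r = r_1 = 1/3. Let y(x) = x^r sum_{n>=0} a_n x^n with a_0 = 1.
Substitute y = x^r sum a_n x^n and match x^{r+n}. The recurrence is
  D(n) a_n + 3 a_{n-1} = 0,  where D(n) = (r+n)(r+n-1) + (2)(r+n) + (-4/9).
  a_n = -3 / D(n) * a_{n-1}.
Since the indicial polynomial factors as (r - r_1)(r - r_2), D(n) = (r_1 + n - r_1)(r_1 + n - r_2) = n(n + 5/3).
Evaluating step by step (a_0 = 1):
  n = 1: D(1) = 1(1 + 5/3) = 8/3; numerator = -3(1) = -3; a_1 = (-3)/(8/3) = -9/8
  n = 2: D(2) = 2(2 + 5/3) = 22/3; numerator = -3(-9/8) = 27/8; a_2 = (27/8)/(22/3) = 81/176
  n = 3: D(3) = 3(3 + 5/3) = 14; numerator = -3(81/176) = -243/176; a_3 = (-243/176)/(14) = -243/2464

r = 1/3; a_0 = 1; a_1 = -9/8; a_2 = 81/176; a_3 = -243/2464


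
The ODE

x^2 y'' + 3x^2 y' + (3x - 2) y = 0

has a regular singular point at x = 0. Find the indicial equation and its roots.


Divide by x^2 to reach normal form y'' + P_1(x) y' + P_2(x) y = 0 with P_1(x) = 3 and P_2(x) = 3/x - 2/x^2.
x = 0 is a singular point because the y-coefficient 3/x - 2/x^2 has a pole at x = 0.
It is a regular singular point because x P_1(x) = p(x) = 3x and x^2 P_2(x) = q(x) = 3x - 2 are polynomials, hence analytic at x = 0.
p(0) = 0,  q(0) = -2.
Indicial equation: r(r-1) + p(0) r + q(0) = 0, i.e. r^2 + (p(0) - 1) r + q(0) = 0, i.e. r^2 - 1 r - 2 = 0.
Discriminant: (-1)^2 - 4(-2) = 9, so r = (1 ± 3)/2.
Solving: r_1 = 2, r_2 = -1.

indicial: r^2 - 1 r - 2 = 0; roots r_1 = 2, r_2 = -1


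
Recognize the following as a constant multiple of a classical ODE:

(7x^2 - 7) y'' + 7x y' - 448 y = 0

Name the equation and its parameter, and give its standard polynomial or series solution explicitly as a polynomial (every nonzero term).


All three coefficients share the factor -7; dividing through by -7 gives  (1 - x^2) y'' - x y' + 64 y = 0.
This matches the Chebyshev equation (1 - x^2) y'' - x y' + n^2 y = 0 (note the -x y' term, not -2x y') with n^2 = 64, so n = 8; the polynomial solution is T_8(x).
With y = sum_k a_k x^k, matching x^k gives (k+2)(k+1) a_{k+2} = (k^2 - n^2) a_k = (k - 8)(k + 8) a_k. The right side vanishes at k = 8, so the series with the parity of 8 terminates at degree 8.
Standard normalization: leading coefficient of T_n is 2^(n-1), so a_8 = 2^7 = 128. Work downward with a_k = (k+1)(k+2) a_{k+2} / ((k - 8)(k + 8)):
  a_6 = (7)(8)(128) / ((6 - 8)(6 + 8)) = 7168/(-28) = -256
  a_4 = (5)(6)(-256) / ((4 - 8)(4 + 8)) = -7680/(-48) = 160
  a_2 = (3)(4)(160) / ((2 - 8)(2 + 8)) = 1920/(-60) = -32
  a_0 = (1)(2)(-32) / ((0 - 8)(0 + 8)) = -64/(-64) = 1
Hence T_8(x) = 128 x^8 - 256 x^6 + 160 x^4 - 32 x^2 + 1.

T_8(x); series = 128 x^8 - 256 x^6 + 160 x^4 - 32 x^2 + 1


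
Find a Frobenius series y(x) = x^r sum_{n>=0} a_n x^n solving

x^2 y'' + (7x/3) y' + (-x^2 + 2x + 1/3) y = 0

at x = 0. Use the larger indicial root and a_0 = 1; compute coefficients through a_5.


Write in Frobenius form y'' + (p(x)/x) y' + (q(x)/x^2) y = 0:
  p(x) = 7/3,  q(x) = -x^2 + 2x + 1/3.
Indicial equation: r(r-1) + (7/3) r + (1/3) = 0 -> roots r_1 = -1/3, r_2 = -1.
Take r = r_1 = -1/3. Let y(x) = x^r sum_{n>=0} a_n x^n with a_0 = 1.
Substitute y = x^r sum a_n x^n and match x^{r+n}. The recurrence is
  D(n) a_n + 2 a_{n-1} - 1 a_{n-2} = 0,  where D(n) = (r+n)(r+n-1) + (7/3)(r+n) + (1/3).
  a_n = [-2 a_{n-1} + 1 a_{n-2}] / D(n).
Since the indicial polynomial factors as (r - r_1)(r - r_2), D(n) = (r_1 + n - r_1)(r_1 + n - r_2) = n(n + 2/3).
Evaluating step by step (a_0 = 1):
  n = 1: D(1) = 1(1 + 2/3) = 5/3; numerator = -2(1) = -2; a_1 = (-2)/(5/3) = -6/5
  n = 2: D(2) = 2(2 + 2/3) = 16/3; numerator = -2(-6/5) + 1(1) = 17/5; a_2 = (17/5)/(16/3) = 51/80
  n = 3: D(3) = 3(3 + 2/3) = 11; numerator = -2(51/80) + 1(-6/5) = -99/40; a_3 = (-99/40)/(11) = -9/40
  n = 4: D(4) = 4(4 + 2/3) = 56/3; numerator = -2(-9/40) + 1(51/80) = 87/80; a_4 = (87/80)/(56/3) = 261/4480
  n = 5: D(5) = 5(5 + 2/3) = 85/3; numerator = -2(261/4480) + 1(-9/40) = -153/448; a_5 = (-153/448)/(85/3) = -27/2240

r = -1/3; a_0 = 1; a_1 = -6/5; a_2 = 51/80; a_3 = -9/40; a_4 = 261/4480; a_5 = -27/2240


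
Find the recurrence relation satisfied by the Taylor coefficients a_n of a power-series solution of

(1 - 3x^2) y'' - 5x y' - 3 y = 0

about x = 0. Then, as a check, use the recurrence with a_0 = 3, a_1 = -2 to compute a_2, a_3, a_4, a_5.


Substitute y = sum_n a_n x^n.
(1 - 3 x^2) y'' contributes (n+2)(n+1) a_{n+2} - 3 n(n-1) a_n at x^n.
-5 x y'(x) contributes -5 n a_n at x^n.
-3 y(x) contributes -3 a_n at x^n.
Matching x^n: (n+2)(n+1) a_{n+2} + (-3 n(n-1) - 5 n - 3) a_n = 0.
Thus a_{n+2} = (3 n(n-1) + 5 n + 3) / ((n+1)(n+2)) * a_n.

Check with a_0 = 3, a_1 = -2 (apply the recurrence for n = 0, 1, 2, 3): a_0 = 3, a_1 = -2, a_2 = 9/2, a_3 = -8/3, a_4 = 57/8, a_5 = -24/5.

a_(n+2) = (3 n(n-1) + 5 n + 3) / ((n+1)(n+2)) * a_n; check: a_0 = 3, a_1 = -2, a_2 = 9/2, a_3 = -8/3, a_4 = 57/8, a_5 = -24/5


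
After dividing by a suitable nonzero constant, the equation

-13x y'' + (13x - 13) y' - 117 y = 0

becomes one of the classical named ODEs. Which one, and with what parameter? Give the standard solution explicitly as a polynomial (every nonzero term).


All three coefficients share the factor -13; dividing through by -13 gives  x y'' + (1 - x) y' + 9 y = 0.
This matches the Laguerre equation x y'' + (1 - x) y' + n y = 0 with n = 9; the polynomial solution is L_9(x).
With y = sum_k a_k x^k, matching x^k gives (k+1)k a_{k+1} + (k+1) a_{k+1} - k a_k + n a_k = 0, i.e. (k+1)^2 a_{k+1} = (k - n) a_k = (k - 9) a_k. The right side vanishes at k = 9, so the series terminates at degree 9.
Standard normalization L_n(0) = 1 gives a_0 = 1. Work upward with a_{k+1} = (k - 9) a_k / (k+1)^2:
  a_1 = (0 - 9)(1) / 1^2 = -9/1 = -9
  a_2 = (1 - 9)(-9) / 2^2 = 72/4 = 18
  a_3 = (2 - 9)(18) / 3^2 = -126/9 = -14
  a_4 = (3 - 9)(-14) / 4^2 = 84/16 = 21/4
  a_5 = (4 - 9)(21/4) / 5^2 = (-105/4)/25 = -21/20
  a_6 = (5 - 9)(-21/20) / 6^2 = (21/5)/36 = 7/60
  a_7 = (6 - 9)(7/60) / 7^2 = (-7/20)/49 = -1/140
  a_8 = (7 - 9)(-1/140) / 8^2 = (1/70)/64 = 1/4480
  a_9 = (8 - 9)(1/4480) / 9^2 = (-1/4480)/81 = -1/362880
Hence L_9(x) = -x^9/362880 + x^8/4480 - x^7/140 + 7 x^6/60 - 21 x^5/20 + 21 x^4/4 - 14 x^3 + 18 x^2 - 9 x + 1.

L_9(x); series = -x^9/362880 + x^8/4480 - x^7/140 + 7 x^6/60 - 21 x^5/20 + 21 x^4/4 - 14 x^3 + 18 x^2 - 9 x + 1


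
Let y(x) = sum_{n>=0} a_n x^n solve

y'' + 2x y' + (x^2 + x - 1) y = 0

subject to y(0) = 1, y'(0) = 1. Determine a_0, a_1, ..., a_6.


Ansatz: y(x) = sum_{n>=0} a_n x^n, so y'(x) = sum_{n>=1} n a_n x^(n-1) and y''(x) = sum_{n>=2} n(n-1) a_n x^(n-2).
Substitute into P(x) y'' + Q(x) y' + R(x) y = 0 with P(x) = 1, Q(x) = 2x, R(x) = x^2 + x - 1, and match powers of x.
Initial conditions: a_0 = 1, a_1 = 1.
Setting the coefficient of each power of x to zero and solving order by order (substituting the coefficients already found):
  x^0: 2 a_2 - a_0 = 0  ->  2 a_2 = a_0 = 1  ->  a_2 = 1/2
  x^1: 6 a_3 + a_1 + a_0 = 0  ->  6 a_3 = -a_1 - a_0 = -2  ->  a_3 = -1/3
  x^2: 12 a_4 + 3 a_2 + a_1 + a_0 = 0  ->  12 a_4 = -3 a_2 - a_1 - a_0 = -7/2  ->  a_4 = -7/24
  x^3: 20 a_5 + 5 a_3 + a_2 + a_1 = 0  ->  20 a_5 = -5 a_3 - a_2 - a_1 = 1/6  ->  a_5 = 1/120
  x^4: 30 a_6 + 7 a_4 + a_3 + a_2 = 0  ->  30 a_6 = -7 a_4 - a_3 - a_2 = 15/8  ->  a_6 = 1/16
Truncated series: y(x) = 1 + x + (1/2) x^2 - (1/3) x^3 - (7/24) x^4 + (1/120) x^5 + (1/16) x^6 + O(x^7).

a_0 = 1; a_1 = 1; a_2 = 1/2; a_3 = -1/3; a_4 = -7/24; a_5 = 1/120; a_6 = 1/16


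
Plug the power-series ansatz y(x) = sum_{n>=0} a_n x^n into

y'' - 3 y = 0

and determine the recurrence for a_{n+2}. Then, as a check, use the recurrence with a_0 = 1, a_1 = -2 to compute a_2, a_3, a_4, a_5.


Substitute y = sum_n a_n x^n into y'' + (const) y = 0.
y''(x) = sum_{n>=0} (n+2)(n+1) a_{n+2} x^n.
The ODE becomes sum_n [(n+2)(n+1) a_{n+2} - 3 a_n] x^n = 0.
Setting each coefficient to zero gives the recurrence:
  (n+2)(n+1) a_{n+2} - 3 a_n = 0,
  a_{n+2} = 3 / ((n+1)(n+2)) a_n.

Check with a_0 = 1, a_1 = -2 (apply the recurrence for n = 0, 1, 2, 3): a_0 = 1, a_1 = -2, a_2 = 3/2, a_3 = -1, a_4 = 3/8, a_5 = -3/20.

a_{n+2} = 3/((n+1)(n+2)) * a_n; check: a_0 = 1, a_1 = -2, a_2 = 3/2, a_3 = -1, a_4 = 3/8, a_5 = -3/20


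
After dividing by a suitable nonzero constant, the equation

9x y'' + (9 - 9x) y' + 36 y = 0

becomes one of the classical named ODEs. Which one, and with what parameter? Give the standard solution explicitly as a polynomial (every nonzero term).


All three coefficients share the factor 9; dividing through by 9 gives  x y'' + (1 - x) y' + 4 y = 0.
This matches the Laguerre equation x y'' + (1 - x) y' + n y = 0 with n = 4; the polynomial solution is L_4(x).
With y = sum_k a_k x^k, matching x^k gives (k+1)k a_{k+1} + (k+1) a_{k+1} - k a_k + n a_k = 0, i.e. (k+1)^2 a_{k+1} = (k - n) a_k = (k - 4) a_k. The right side vanishes at k = 4, so the series terminates at degree 4.
Standard normalization L_n(0) = 1 gives a_0 = 1. Work upward with a_{k+1} = (k - 4) a_k / (k+1)^2:
  a_1 = (0 - 4)(1) / 1^2 = -4/1 = -4
  a_2 = (1 - 4)(-4) / 2^2 = 12/4 = 3
  a_3 = (2 - 4)(3) / 3^2 = -6/9 = -2/3
  a_4 = (3 - 4)(-2/3) / 4^2 = (2/3)/16 = 1/24
Hence L_4(x) = x^4/24 - 2 x^3/3 + 3 x^2 - 4 x + 1.

L_4(x); series = x^4/24 - 2 x^3/3 + 3 x^2 - 4 x + 1


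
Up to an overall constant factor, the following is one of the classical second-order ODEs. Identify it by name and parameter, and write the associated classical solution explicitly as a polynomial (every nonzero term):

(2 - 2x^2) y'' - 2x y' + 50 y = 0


All three coefficients share the factor 2; dividing through by 2 gives  (1 - x^2) y'' - x y' + 25 y = 0.
This matches the Chebyshev equation (1 - x^2) y'' - x y' + n^2 y = 0 (note the -x y' term, not -2x y') with n^2 = 25, so n = 5; the polynomial solution is T_5(x).
With y = sum_k a_k x^k, matching x^k gives (k+2)(k+1) a_{k+2} = (k^2 - n^2) a_k = (k - 5)(k + 5) a_k. The right side vanishes at k = 5, so the series with the parity of 5 terminates at degree 5.
Standard normalization: leading coefficient of T_n is 2^(n-1), so a_5 = 2^4 = 16. Work downward with a_k = (k+1)(k+2) a_{k+2} / ((k - 5)(k + 5)):
  a_3 = (4)(5)(16) / ((3 - 5)(3 + 5)) = 320/(-16) = -20
  a_1 = (2)(3)(-20) / ((1 - 5)(1 + 5)) = -120/(-24) = 5
Hence T_5(x) = 16 x^5 - 20 x^3 + 5 x.

T_5(x); series = 16 x^5 - 20 x^3 + 5 x


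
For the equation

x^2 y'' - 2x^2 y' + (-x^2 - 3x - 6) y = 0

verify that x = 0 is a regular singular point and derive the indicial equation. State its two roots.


Divide by x^2 to reach normal form y'' + P_1(x) y' + P_2(x) y = 0 with P_1(x) = -2 and P_2(x) = -1 - 3/x - 6/x^2.
x = 0 is a singular point because the y-coefficient -1 - 3/x - 6/x^2 has a pole at x = 0.
It is a regular singular point because x P_1(x) = p(x) = -2x and x^2 P_2(x) = q(x) = -x^2 - 3x - 6 are polynomials, hence analytic at x = 0.
p(0) = 0,  q(0) = -6.
Indicial equation: r(r-1) + p(0) r + q(0) = 0, i.e. r^2 + (p(0) - 1) r + q(0) = 0, i.e. r^2 - 1 r - 6 = 0.
Discriminant: (-1)^2 - 4(-6) = 25, so r = (1 ± 5)/2.
Solving: r_1 = 3, r_2 = -2.

indicial: r^2 - 1 r - 6 = 0; roots r_1 = 3, r_2 = -2


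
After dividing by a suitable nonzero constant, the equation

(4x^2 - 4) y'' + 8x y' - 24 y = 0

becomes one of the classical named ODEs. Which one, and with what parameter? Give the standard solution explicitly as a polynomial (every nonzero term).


All three coefficients share the factor -4; dividing through by -4 gives  (1 - x^2) y'' - 2x y' + 6 y = 0.
This matches the Legendre equation (1 - x^2) y'' - 2x y' + n(n+1) y = 0 (note the -2x y' term) with n(n+1) = 6, so n = 2; the polynomial solution is P_2(x).
With y = sum_k a_k x^k, matching x^k gives (k+2)(k+1) a_{k+2} = [k(k+1) - n(n+1)] a_k = (k - 2)(k + 3) a_k. The right side vanishes at k = 2, so the series with the parity of 2 terminates at degree 2.
Standard normalization (P_n(1) = 1): leading coefficient (2n)!/(2^n (n!)^2) = 24/(4*4) = 3/2, so a_2 = 3/2. Work downward with a_k = (k+1)(k+2) a_{k+2} / ((k - 2)(k + 3)):
  a_0 = (1)(2)(3/2) / ((0 - 2)(0 + 3)) = 3/(-6) = -1/2
Hence P_2(x) = 3 x^2/2 - 1/2.

P_2(x); series = 3 x^2/2 - 1/2


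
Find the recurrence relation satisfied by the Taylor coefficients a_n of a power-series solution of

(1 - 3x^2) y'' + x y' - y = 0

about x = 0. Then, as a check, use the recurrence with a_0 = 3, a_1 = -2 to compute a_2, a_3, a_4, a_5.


Substitute y = sum_n a_n x^n.
(1 - 3 x^2) y'' contributes (n+2)(n+1) a_{n+2} - 3 n(n-1) a_n at x^n.
x y'(x) contributes n a_n at x^n.
-y(x) contributes -1 a_n at x^n.
Matching x^n: (n+2)(n+1) a_{n+2} + (-3 n(n-1) + n - 1) a_n = 0.
Thus a_{n+2} = (3 n(n-1) - n + 1) / ((n+1)(n+2)) * a_n.

Check with a_0 = 3, a_1 = -2 (apply the recurrence for n = 0, 1, 2, 3): a_0 = 3, a_1 = -2, a_2 = 3/2, a_3 = 0, a_4 = 5/8, a_5 = 0.

a_(n+2) = (3 n(n-1) - n + 1) / ((n+1)(n+2)) * a_n; check: a_0 = 3, a_1 = -2, a_2 = 3/2, a_3 = 0, a_4 = 5/8, a_5 = 0


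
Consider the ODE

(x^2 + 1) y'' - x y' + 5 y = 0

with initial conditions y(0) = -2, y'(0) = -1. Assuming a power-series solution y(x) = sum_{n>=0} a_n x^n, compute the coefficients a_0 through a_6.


Ansatz: y(x) = sum_{n>=0} a_n x^n, so y'(x) = sum_{n>=1} n a_n x^(n-1) and y''(x) = sum_{n>=2} n(n-1) a_n x^(n-2).
Substitute into P(x) y'' + Q(x) y' + R(x) y = 0 with P(x) = x^2 + 1, Q(x) = -x, R(x) = 5, and match powers of x.
Initial conditions: a_0 = -2, a_1 = -1.
Setting the coefficient of each power of x to zero and solving order by order (substituting the coefficients already found):
  x^0: 2 a_2 + 5 a_0 = 0  ->  2 a_2 = -5 a_0 = 10  ->  a_2 = 5
  x^1: 6 a_3 + 4 a_1 = 0  ->  6 a_3 = -4 a_1 = 4  ->  a_3 = 2/3
  x^2: 12 a_4 + 5 a_2 = 0  ->  12 a_4 = -5 a_2 = -25  ->  a_4 = -25/12
  x^3: 20 a_5 + 8 a_3 = 0  ->  20 a_5 = -8 a_3 = -16/3  ->  a_5 = -4/15
  x^4: 30 a_6 + 13 a_4 = 0  ->  30 a_6 = -13 a_4 = 325/12  ->  a_6 = 65/72
Truncated series: y(x) = -2 - x + 5 x^2 + (2/3) x^3 - (25/12) x^4 - (4/15) x^5 + (65/72) x^6 + O(x^7).

a_0 = -2; a_1 = -1; a_2 = 5; a_3 = 2/3; a_4 = -25/12; a_5 = -4/15; a_6 = 65/72


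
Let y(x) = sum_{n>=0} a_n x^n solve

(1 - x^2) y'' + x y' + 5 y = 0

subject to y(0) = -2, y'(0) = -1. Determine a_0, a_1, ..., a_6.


Ansatz: y(x) = sum_{n>=0} a_n x^n, so y'(x) = sum_{n>=1} n a_n x^(n-1) and y''(x) = sum_{n>=2} n(n-1) a_n x^(n-2).
Substitute into P(x) y'' + Q(x) y' + R(x) y = 0 with P(x) = 1 - x^2, Q(x) = x, R(x) = 5, and match powers of x.
Initial conditions: a_0 = -2, a_1 = -1.
Setting the coefficient of each power of x to zero and solving order by order (substituting the coefficients already found):
  x^0: 2 a_2 + 5 a_0 = 0  ->  2 a_2 = -5 a_0 = 10  ->  a_2 = 5
  x^1: 6 a_3 + 6 a_1 = 0  ->  6 a_3 = -6 a_1 = 6  ->  a_3 = 1
  x^2: 12 a_4 + 5 a_2 = 0  ->  12 a_4 = -5 a_2 = -25  ->  a_4 = -25/12
  x^3: 20 a_5 + 2 a_3 = 0  ->  20 a_5 = -2 a_3 = -2  ->  a_5 = -1/10
  x^4: 30 a_6 - 3 a_4 = 0  ->  30 a_6 = 3 a_4 = -25/4  ->  a_6 = -5/24
Truncated series: y(x) = -2 - x + 5 x^2 + x^3 - (25/12) x^4 - (1/10) x^5 - (5/24) x^6 + O(x^7).

a_0 = -2; a_1 = -1; a_2 = 5; a_3 = 1; a_4 = -25/12; a_5 = -1/10; a_6 = -5/24


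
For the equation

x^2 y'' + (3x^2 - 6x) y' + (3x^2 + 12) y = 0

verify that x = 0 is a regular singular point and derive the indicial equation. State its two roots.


Divide by x^2 to reach normal form y'' + P_1(x) y' + P_2(x) y = 0 with P_1(x) = 3 - 6/x and P_2(x) = 3 + 12/x^2.
x = 0 is a singular point because the y'-coefficient 3 - 6/x has a pole at x = 0 and the y-coefficient 3 + 12/x^2 has a pole at x = 0.
It is a regular singular point because x P_1(x) = p(x) = 3x - 6 and x^2 P_2(x) = q(x) = 3x^2 + 12 are polynomials, hence analytic at x = 0.
p(0) = -6,  q(0) = 12.
Indicial equation: r(r-1) + p(0) r + q(0) = 0, i.e. r^2 + (p(0) - 1) r + q(0) = 0, i.e. r^2 - 7 r + 12 = 0.
Discriminant: (-7)^2 - 4(12) = 1, so r = (7 ± 1)/2.
Solving: r_1 = 4, r_2 = 3.

indicial: r^2 - 7 r + 12 = 0; roots r_1 = 4, r_2 = 3


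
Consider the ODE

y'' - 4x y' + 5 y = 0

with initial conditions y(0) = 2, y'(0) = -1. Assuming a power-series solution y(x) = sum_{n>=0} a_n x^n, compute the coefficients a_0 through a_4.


Ansatz: y(x) = sum_{n>=0} a_n x^n, so y'(x) = sum_{n>=1} n a_n x^(n-1) and y''(x) = sum_{n>=2} n(n-1) a_n x^(n-2).
Substitute into P(x) y'' + Q(x) y' + R(x) y = 0 with P(x) = 1, Q(x) = -4x, R(x) = 5, and match powers of x.
Initial conditions: a_0 = 2, a_1 = -1.
Setting the coefficient of each power of x to zero and solving order by order (substituting the coefficients already found):
  x^0: 2 a_2 + 5 a_0 = 0  ->  2 a_2 = -5 a_0 = -10  ->  a_2 = -5
  x^1: 6 a_3 + a_1 = 0  ->  6 a_3 = -a_1 = 1  ->  a_3 = 1/6
  x^2: 12 a_4 - 3 a_2 = 0  ->  12 a_4 = 3 a_2 = -15  ->  a_4 = -5/4
Truncated series: y(x) = 2 - x - 5 x^2 + (1/6) x^3 - (5/4) x^4 + O(x^5).

a_0 = 2; a_1 = -1; a_2 = -5; a_3 = 1/6; a_4 = -5/4


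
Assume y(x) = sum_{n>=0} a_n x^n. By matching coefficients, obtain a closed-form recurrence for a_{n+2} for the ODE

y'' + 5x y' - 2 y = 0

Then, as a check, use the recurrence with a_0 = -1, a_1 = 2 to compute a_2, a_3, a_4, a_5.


Substitute y = sum_n a_n x^n.
y''(x) has coefficient (n+2)(n+1) a_{n+2} at x^n;
5 x y'(x) has coefficient 5 n a_n at x^n (shift);
-2 y(x) has coefficient -2 a_n at x^n.
Matching x^n: (n+2)(n+1) a_{n+2} + (5n - 2) a_n = 0.
Thus a_{n+2} = (-5n + 2) / ((n+1)(n+2)) * a_n.

Check with a_0 = -1, a_1 = 2 (apply the recurrence for n = 0, 1, 2, 3): a_0 = -1, a_1 = 2, a_2 = -1, a_3 = -1, a_4 = 2/3, a_5 = 13/20.

a_(n+2) = (-5n + 2) / ((n+1)(n+2)) * a_n; check: a_0 = -1, a_1 = 2, a_2 = -1, a_3 = -1, a_4 = 2/3, a_5 = 13/20


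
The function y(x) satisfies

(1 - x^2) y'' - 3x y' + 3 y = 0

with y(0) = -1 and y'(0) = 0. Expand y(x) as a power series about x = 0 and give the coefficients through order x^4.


Ansatz: y(x) = sum_{n>=0} a_n x^n, so y'(x) = sum_{n>=1} n a_n x^(n-1) and y''(x) = sum_{n>=2} n(n-1) a_n x^(n-2).
Substitute into P(x) y'' + Q(x) y' + R(x) y = 0 with P(x) = 1 - x^2, Q(x) = -3x, R(x) = 3, and match powers of x.
Initial conditions: a_0 = -1, a_1 = 0.
Setting the coefficient of each power of x to zero and solving order by order (substituting the coefficients already found):
  x^0: 2 a_2 + 3 a_0 = 0  ->  2 a_2 = -3 a_0 = 3  ->  a_2 = 3/2
  x^1: 6 a_3 = 0  ->  a_3 = 0
  x^2: 12 a_4 - 5 a_2 = 0  ->  12 a_4 = 5 a_2 = 15/2  ->  a_4 = 5/8
Truncated series: y(x) = -1 + (3/2) x^2 + (5/8) x^4 + O(x^5).

a_0 = -1; a_1 = 0; a_2 = 3/2; a_3 = 0; a_4 = 5/8


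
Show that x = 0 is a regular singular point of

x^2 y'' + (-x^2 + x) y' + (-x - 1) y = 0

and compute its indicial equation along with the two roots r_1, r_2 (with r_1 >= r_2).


Divide by x^2 to reach normal form y'' + P_1(x) y' + P_2(x) y = 0 with P_1(x) = -1 + 1/x and P_2(x) = -1/x - 1/x^2.
x = 0 is a singular point because the y'-coefficient -1 + 1/x has a pole at x = 0 and the y-coefficient -1/x - 1/x^2 has a pole at x = 0.
It is a regular singular point because x P_1(x) = p(x) = 1 - x and x^2 P_2(x) = q(x) = -x - 1 are polynomials, hence analytic at x = 0.
p(0) = 1,  q(0) = -1.
Indicial equation: r(r-1) + p(0) r + q(0) = 0, i.e. r^2 + (p(0) - 1) r + q(0) = 0, i.e. r^2 - 1 = 0.
Discriminant: (0)^2 - 4(-1) = 4, so r = (0 ± 2)/2.
Solving: r_1 = 1, r_2 = -1.

indicial: r^2 - 1 = 0; roots r_1 = 1, r_2 = -1


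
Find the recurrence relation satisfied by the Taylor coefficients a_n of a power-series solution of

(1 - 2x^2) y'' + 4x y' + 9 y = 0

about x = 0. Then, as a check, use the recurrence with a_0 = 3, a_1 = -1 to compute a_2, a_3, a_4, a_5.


Substitute y = sum_n a_n x^n.
(1 - 2 x^2) y'' contributes (n+2)(n+1) a_{n+2} - 2 n(n-1) a_n at x^n.
4 x y'(x) contributes 4 n a_n at x^n.
9 y(x) contributes 9 a_n at x^n.
Matching x^n: (n+2)(n+1) a_{n+2} + (-2 n(n-1) + 4 n + 9) a_n = 0.
Thus a_{n+2} = (2 n(n-1) - 4 n - 9) / ((n+1)(n+2)) * a_n.

Check with a_0 = 3, a_1 = -1 (apply the recurrence for n = 0, 1, 2, 3): a_0 = 3, a_1 = -1, a_2 = -27/2, a_3 = 13/6, a_4 = 117/8, a_5 = -39/40.

a_(n+2) = (2 n(n-1) - 4 n - 9) / ((n+1)(n+2)) * a_n; check: a_0 = 3, a_1 = -1, a_2 = -27/2, a_3 = 13/6, a_4 = 117/8, a_5 = -39/40


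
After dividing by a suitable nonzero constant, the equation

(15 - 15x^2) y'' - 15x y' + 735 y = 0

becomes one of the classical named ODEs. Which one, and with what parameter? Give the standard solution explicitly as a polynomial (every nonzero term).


All three coefficients share the factor 15; dividing through by 15 gives  (1 - x^2) y'' - x y' + 49 y = 0.
This matches the Chebyshev equation (1 - x^2) y'' - x y' + n^2 y = 0 (note the -x y' term, not -2x y') with n^2 = 49, so n = 7; the polynomial solution is T_7(x).
With y = sum_k a_k x^k, matching x^k gives (k+2)(k+1) a_{k+2} = (k^2 - n^2) a_k = (k - 7)(k + 7) a_k. The right side vanishes at k = 7, so the series with the parity of 7 terminates at degree 7.
Standard normalization: leading coefficient of T_n is 2^(n-1), so a_7 = 2^6 = 64. Work downward with a_k = (k+1)(k+2) a_{k+2} / ((k - 7)(k + 7)):
  a_5 = (6)(7)(64) / ((5 - 7)(5 + 7)) = 2688/(-24) = -112
  a_3 = (4)(5)(-112) / ((3 - 7)(3 + 7)) = -2240/(-40) = 56
  a_1 = (2)(3)(56) / ((1 - 7)(1 + 7)) = 336/(-48) = -7
Hence T_7(x) = 64 x^7 - 112 x^5 + 56 x^3 - 7 x.

T_7(x); series = 64 x^7 - 112 x^5 + 56 x^3 - 7 x


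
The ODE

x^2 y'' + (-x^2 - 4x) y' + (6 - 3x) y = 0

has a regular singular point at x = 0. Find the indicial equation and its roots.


Divide by x^2 to reach normal form y'' + P_1(x) y' + P_2(x) y = 0 with P_1(x) = -1 - 4/x and P_2(x) = -3/x + 6/x^2.
x = 0 is a singular point because the y'-coefficient -1 - 4/x has a pole at x = 0 and the y-coefficient -3/x + 6/x^2 has a pole at x = 0.
It is a regular singular point because x P_1(x) = p(x) = -x - 4 and x^2 P_2(x) = q(x) = 6 - 3x are polynomials, hence analytic at x = 0.
p(0) = -4,  q(0) = 6.
Indicial equation: r(r-1) + p(0) r + q(0) = 0, i.e. r^2 + (p(0) - 1) r + q(0) = 0, i.e. r^2 - 5 r + 6 = 0.
Discriminant: (-5)^2 - 4(6) = 1, so r = (5 ± 1)/2.
Solving: r_1 = 3, r_2 = 2.

indicial: r^2 - 5 r + 6 = 0; roots r_1 = 3, r_2 = 2


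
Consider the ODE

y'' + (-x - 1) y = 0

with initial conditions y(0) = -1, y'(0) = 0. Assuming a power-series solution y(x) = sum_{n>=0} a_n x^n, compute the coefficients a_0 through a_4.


Ansatz: y(x) = sum_{n>=0} a_n x^n, so y'(x) = sum_{n>=1} n a_n x^(n-1) and y''(x) = sum_{n>=2} n(n-1) a_n x^(n-2).
Substitute into P(x) y'' + Q(x) y' + R(x) y = 0 with P(x) = 1, Q(x) = 0, R(x) = -x - 1, and match powers of x.
Initial conditions: a_0 = -1, a_1 = 0.
Setting the coefficient of each power of x to zero and solving order by order (substituting the coefficients already found):
  x^0: 2 a_2 - a_0 = 0  ->  2 a_2 = a_0 = -1  ->  a_2 = -1/2
  x^1: 6 a_3 - a_1 - a_0 = 0  ->  6 a_3 = a_1 + a_0 = -1  ->  a_3 = -1/6
  x^2: 12 a_4 - a_2 - a_1 = 0  ->  12 a_4 = a_2 + a_1 = -1/2  ->  a_4 = -1/24
Truncated series: y(x) = -1 - (1/2) x^2 - (1/6) x^3 - (1/24) x^4 + O(x^5).

a_0 = -1; a_1 = 0; a_2 = -1/2; a_3 = -1/6; a_4 = -1/24


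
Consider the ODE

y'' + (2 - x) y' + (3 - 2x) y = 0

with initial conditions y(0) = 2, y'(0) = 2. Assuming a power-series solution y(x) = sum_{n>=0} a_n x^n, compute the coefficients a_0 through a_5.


Ansatz: y(x) = sum_{n>=0} a_n x^n, so y'(x) = sum_{n>=1} n a_n x^(n-1) and y''(x) = sum_{n>=2} n(n-1) a_n x^(n-2).
Substitute into P(x) y'' + Q(x) y' + R(x) y = 0 with P(x) = 1, Q(x) = 2 - x, R(x) = 3 - 2x, and match powers of x.
Initial conditions: a_0 = 2, a_1 = 2.
Setting the coefficient of each power of x to zero and solving order by order (substituting the coefficients already found):
  x^0: 2 a_2 + 2 a_1 + 3 a_0 = 0  ->  2 a_2 = -2 a_1 - 3 a_0 = -10  ->  a_2 = -5
  x^1: 6 a_3 + 4 a_2 + 2 a_1 - 2 a_0 = 0  ->  6 a_3 = -4 a_2 - 2 a_1 + 2 a_0 = 20  ->  a_3 = 10/3
  x^2: 12 a_4 + 6 a_3 + a_2 - 2 a_1 = 0  ->  12 a_4 = -6 a_3 - a_2 + 2 a_1 = -11  ->  a_4 = -11/12
  x^3: 20 a_5 + 8 a_4 - 2 a_2 = 0  ->  20 a_5 = -8 a_4 + 2 a_2 = -8/3  ->  a_5 = -2/15
Truncated series: y(x) = 2 + 2 x - 5 x^2 + (10/3) x^3 - (11/12) x^4 - (2/15) x^5 + O(x^6).

a_0 = 2; a_1 = 2; a_2 = -5; a_3 = 10/3; a_4 = -11/12; a_5 = -2/15


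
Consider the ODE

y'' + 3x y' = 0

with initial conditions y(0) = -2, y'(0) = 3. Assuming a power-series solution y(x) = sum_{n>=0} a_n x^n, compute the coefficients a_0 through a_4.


Ansatz: y(x) = sum_{n>=0} a_n x^n, so y'(x) = sum_{n>=1} n a_n x^(n-1) and y''(x) = sum_{n>=2} n(n-1) a_n x^(n-2).
Substitute into P(x) y'' + Q(x) y' + R(x) y = 0 with P(x) = 1, Q(x) = 3x, R(x) = 0, and match powers of x.
Initial conditions: a_0 = -2, a_1 = 3.
Setting the coefficient of each power of x to zero and solving order by order (substituting the coefficients already found):
  x^0: 2 a_2 = 0  ->  a_2 = 0
  x^1: 6 a_3 + 3 a_1 = 0  ->  6 a_3 = -3 a_1 = -9  ->  a_3 = -3/2
  x^2: 12 a_4 + 6 a_2 = 0  ->  12 a_4 = -6 a_2 = 0  ->  a_4 = 0
Truncated series: y(x) = -2 + 3 x - (3/2) x^3 + O(x^5).

a_0 = -2; a_1 = 3; a_2 = 0; a_3 = -3/2; a_4 = 0


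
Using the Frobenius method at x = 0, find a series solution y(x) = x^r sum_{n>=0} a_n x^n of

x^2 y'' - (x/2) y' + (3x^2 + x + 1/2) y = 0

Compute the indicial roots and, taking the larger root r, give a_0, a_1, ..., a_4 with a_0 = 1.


Write in Frobenius form y'' + (p(x)/x) y' + (q(x)/x^2) y = 0:
  p(x) = -1/2,  q(x) = 3x^2 + x + 1/2.
Indicial equation: r(r-1) + (-1/2) r + (1/2) = 0 -> roots r_1 = 1, r_2 = 1/2.
Take r = r_1 = 1. Let y(x) = x^r sum_{n>=0} a_n x^n with a_0 = 1.
Substitute y = x^r sum a_n x^n and match x^{r+n}. The recurrence is
  D(n) a_n + 1 a_{n-1} + 3 a_{n-2} = 0,  where D(n) = (r+n)(r+n-1) + (-1/2)(r+n) + (1/2).
  a_n = [-1 a_{n-1} - 3 a_{n-2}] / D(n).
Since the indicial polynomial factors as (r - r_1)(r - r_2), D(n) = (r_1 + n - r_1)(r_1 + n - r_2) = n(n + 1/2).
Evaluating step by step (a_0 = 1):
  n = 1: D(1) = 1(1 + 1/2) = 3/2; numerator = -1(1) = -1; a_1 = (-1)/(3/2) = -2/3
  n = 2: D(2) = 2(2 + 1/2) = 5; numerator = -1(-2/3) - 3(1) = -7/3; a_2 = (-7/3)/(5) = -7/15
  n = 3: D(3) = 3(3 + 1/2) = 21/2; numerator = -1(-7/15) - 3(-2/3) = 37/15; a_3 = (37/15)/(21/2) = 74/315
  n = 4: D(4) = 4(4 + 1/2) = 18; numerator = -1(74/315) - 3(-7/15) = 367/315; a_4 = (367/315)/(18) = 367/5670

r = 1; a_0 = 1; a_1 = -2/3; a_2 = -7/15; a_3 = 74/315; a_4 = 367/5670


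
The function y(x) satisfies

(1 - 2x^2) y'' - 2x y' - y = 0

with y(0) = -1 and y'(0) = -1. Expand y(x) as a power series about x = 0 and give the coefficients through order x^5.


Ansatz: y(x) = sum_{n>=0} a_n x^n, so y'(x) = sum_{n>=1} n a_n x^(n-1) and y''(x) = sum_{n>=2} n(n-1) a_n x^(n-2).
Substitute into P(x) y'' + Q(x) y' + R(x) y = 0 with P(x) = 1 - 2x^2, Q(x) = -2x, R(x) = -1, and match powers of x.
Initial conditions: a_0 = -1, a_1 = -1.
Setting the coefficient of each power of x to zero and solving order by order (substituting the coefficients already found):
  x^0: 2 a_2 - a_0 = 0  ->  2 a_2 = a_0 = -1  ->  a_2 = -1/2
  x^1: 6 a_3 - 3 a_1 = 0  ->  6 a_3 = 3 a_1 = -3  ->  a_3 = -1/2
  x^2: 12 a_4 - 9 a_2 = 0  ->  12 a_4 = 9 a_2 = -9/2  ->  a_4 = -3/8
  x^3: 20 a_5 - 19 a_3 = 0  ->  20 a_5 = 19 a_3 = -19/2  ->  a_5 = -19/40
Truncated series: y(x) = -1 - x - (1/2) x^2 - (1/2) x^3 - (3/8) x^4 - (19/40) x^5 + O(x^6).

a_0 = -1; a_1 = -1; a_2 = -1/2; a_3 = -1/2; a_4 = -3/8; a_5 = -19/40


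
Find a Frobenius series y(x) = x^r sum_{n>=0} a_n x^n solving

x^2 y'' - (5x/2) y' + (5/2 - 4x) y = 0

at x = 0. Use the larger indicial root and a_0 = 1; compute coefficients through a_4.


Write in Frobenius form y'' + (p(x)/x) y' + (q(x)/x^2) y = 0:
  p(x) = -5/2,  q(x) = 5/2 - 4x.
Indicial equation: r(r-1) + (-5/2) r + (5/2) = 0 -> roots r_1 = 5/2, r_2 = 1.
Take r = r_1 = 5/2. Let y(x) = x^r sum_{n>=0} a_n x^n with a_0 = 1.
Substitute y = x^r sum a_n x^n and match x^{r+n}. The recurrence is
  D(n) a_n - 4 a_{n-1} = 0,  where D(n) = (r+n)(r+n-1) + (-5/2)(r+n) + (5/2).
  a_n = 4 / D(n) * a_{n-1}.
Since the indicial polynomial factors as (r - r_1)(r - r_2), D(n) = (r_1 + n - r_1)(r_1 + n - r_2) = n(n + 3/2).
Evaluating step by step (a_0 = 1):
  n = 1: D(1) = 1(1 + 3/2) = 5/2; numerator = 4(1) = 4; a_1 = (4)/(5/2) = 8/5
  n = 2: D(2) = 2(2 + 3/2) = 7; numerator = 4(8/5) = 32/5; a_2 = (32/5)/(7) = 32/35
  n = 3: D(3) = 3(3 + 3/2) = 27/2; numerator = 4(32/35) = 128/35; a_3 = (128/35)/(27/2) = 256/945
  n = 4: D(4) = 4(4 + 3/2) = 22; numerator = 4(256/945) = 1024/945; a_4 = (1024/945)/(22) = 512/10395

r = 5/2; a_0 = 1; a_1 = 8/5; a_2 = 32/35; a_3 = 256/945; a_4 = 512/10395


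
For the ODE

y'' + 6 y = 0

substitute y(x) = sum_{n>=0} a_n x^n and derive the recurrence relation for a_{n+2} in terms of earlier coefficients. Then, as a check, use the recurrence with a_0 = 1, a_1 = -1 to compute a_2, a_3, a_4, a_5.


Substitute y = sum_n a_n x^n into y'' + (const) y = 0.
y''(x) = sum_{n>=0} (n+2)(n+1) a_{n+2} x^n.
The ODE becomes sum_n [(n+2)(n+1) a_{n+2} + 6 a_n] x^n = 0.
Setting each coefficient to zero gives the recurrence:
  (n+2)(n+1) a_{n+2} + 6 a_n = 0,
  a_{n+2} = -6 / ((n+1)(n+2)) a_n.

Check with a_0 = 1, a_1 = -1 (apply the recurrence for n = 0, 1, 2, 3): a_0 = 1, a_1 = -1, a_2 = -3, a_3 = 1, a_4 = 3/2, a_5 = -3/10.

a_{n+2} = -6/((n+1)(n+2)) * a_n; check: a_0 = 1, a_1 = -1, a_2 = -3, a_3 = 1, a_4 = 3/2, a_5 = -3/10


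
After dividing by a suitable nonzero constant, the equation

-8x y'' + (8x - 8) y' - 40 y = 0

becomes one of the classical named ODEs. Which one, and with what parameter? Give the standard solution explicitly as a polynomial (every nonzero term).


All three coefficients share the factor -8; dividing through by -8 gives  x y'' + (1 - x) y' + 5 y = 0.
This matches the Laguerre equation x y'' + (1 - x) y' + n y = 0 with n = 5; the polynomial solution is L_5(x).
With y = sum_k a_k x^k, matching x^k gives (k+1)k a_{k+1} + (k+1) a_{k+1} - k a_k + n a_k = 0, i.e. (k+1)^2 a_{k+1} = (k - n) a_k = (k - 5) a_k. The right side vanishes at k = 5, so the series terminates at degree 5.
Standard normalization L_n(0) = 1 gives a_0 = 1. Work upward with a_{k+1} = (k - 5) a_k / (k+1)^2:
  a_1 = (0 - 5)(1) / 1^2 = -5/1 = -5
  a_2 = (1 - 5)(-5) / 2^2 = 20/4 = 5
  a_3 = (2 - 5)(5) / 3^2 = -15/9 = -5/3
  a_4 = (3 - 5)(-5/3) / 4^2 = (10/3)/16 = 5/24
  a_5 = (4 - 5)(5/24) / 5^2 = (-5/24)/25 = -1/120
Hence L_5(x) = -x^5/120 + 5 x^4/24 - 5 x^3/3 + 5 x^2 - 5 x + 1.

L_5(x); series = -x^5/120 + 5 x^4/24 - 5 x^3/3 + 5 x^2 - 5 x + 1


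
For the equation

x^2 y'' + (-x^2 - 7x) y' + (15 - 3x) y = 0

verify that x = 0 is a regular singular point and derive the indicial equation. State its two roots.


Divide by x^2 to reach normal form y'' + P_1(x) y' + P_2(x) y = 0 with P_1(x) = -1 - 7/x and P_2(x) = -3/x + 15/x^2.
x = 0 is a singular point because the y'-coefficient -1 - 7/x has a pole at x = 0 and the y-coefficient -3/x + 15/x^2 has a pole at x = 0.
It is a regular singular point because x P_1(x) = p(x) = -x - 7 and x^2 P_2(x) = q(x) = 15 - 3x are polynomials, hence analytic at x = 0.
p(0) = -7,  q(0) = 15.
Indicial equation: r(r-1) + p(0) r + q(0) = 0, i.e. r^2 + (p(0) - 1) r + q(0) = 0, i.e. r^2 - 8 r + 15 = 0.
Discriminant: (-8)^2 - 4(15) = 4, so r = (8 ± 2)/2.
Solving: r_1 = 5, r_2 = 3.

indicial: r^2 - 8 r + 15 = 0; roots r_1 = 5, r_2 = 3


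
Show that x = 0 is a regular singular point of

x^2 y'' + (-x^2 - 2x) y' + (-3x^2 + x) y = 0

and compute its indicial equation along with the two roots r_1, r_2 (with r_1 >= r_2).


Divide by x^2 to reach normal form y'' + P_1(x) y' + P_2(x) y = 0 with P_1(x) = -1 - 2/x and P_2(x) = -3 + 1/x.
x = 0 is a singular point because the y'-coefficient -1 - 2/x has a pole at x = 0 and the y-coefficient -3 + 1/x has a pole at x = 0.
It is a regular singular point because x P_1(x) = p(x) = -x - 2 and x^2 P_2(x) = q(x) = -3x^2 + x are polynomials, hence analytic at x = 0.
p(0) = -2,  q(0) = 0.
Indicial equation: r(r-1) + p(0) r + q(0) = 0, i.e. r^2 + (p(0) - 1) r + q(0) = 0, i.e. r^2 - 3 r = 0.
Discriminant: (-3)^2 - 4(0) = 9, so r = (3 ± 3)/2.
Solving: r_1 = 3, r_2 = 0.

indicial: r^2 - 3 r = 0; roots r_1 = 3, r_2 = 0


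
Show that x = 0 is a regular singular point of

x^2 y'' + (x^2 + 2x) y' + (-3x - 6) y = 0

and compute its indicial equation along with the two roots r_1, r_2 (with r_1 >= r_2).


Divide by x^2 to reach normal form y'' + P_1(x) y' + P_2(x) y = 0 with P_1(x) = 1 + 2/x and P_2(x) = -3/x - 6/x^2.
x = 0 is a singular point because the y'-coefficient 1 + 2/x has a pole at x = 0 and the y-coefficient -3/x - 6/x^2 has a pole at x = 0.
It is a regular singular point because x P_1(x) = p(x) = x + 2 and x^2 P_2(x) = q(x) = -3x - 6 are polynomials, hence analytic at x = 0.
p(0) = 2,  q(0) = -6.
Indicial equation: r(r-1) + p(0) r + q(0) = 0, i.e. r^2 + (p(0) - 1) r + q(0) = 0, i.e. r^2 + 1 r - 6 = 0.
Discriminant: (1)^2 - 4(-6) = 25, so r = (-1 ± 5)/2.
Solving: r_1 = 2, r_2 = -3.

indicial: r^2 + 1 r - 6 = 0; roots r_1 = 2, r_2 = -3


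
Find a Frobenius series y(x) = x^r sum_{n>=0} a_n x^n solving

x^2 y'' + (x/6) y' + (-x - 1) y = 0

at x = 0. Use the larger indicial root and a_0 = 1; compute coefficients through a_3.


Write in Frobenius form y'' + (p(x)/x) y' + (q(x)/x^2) y = 0:
  p(x) = 1/6,  q(x) = -x - 1.
Indicial equation: r(r-1) + (1/6) r + (-1) = 0 -> roots r_1 = 3/2, r_2 = -2/3.
Take r = r_1 = 3/2. Let y(x) = x^r sum_{n>=0} a_n x^n with a_0 = 1.
Substitute y = x^r sum a_n x^n and match x^{r+n}. The recurrence is
  D(n) a_n - 1 a_{n-1} = 0,  where D(n) = (r+n)(r+n-1) + (1/6)(r+n) + (-1).
  a_n = 1 / D(n) * a_{n-1}.
Since the indicial polynomial factors as (r - r_1)(r - r_2), D(n) = (r_1 + n - r_1)(r_1 + n - r_2) = n(n + 13/6).
Evaluating step by step (a_0 = 1):
  n = 1: D(1) = 1(1 + 13/6) = 19/6; numerator = 1(1) = 1; a_1 = (1)/(19/6) = 6/19
  n = 2: D(2) = 2(2 + 13/6) = 25/3; numerator = 1(6/19) = 6/19; a_2 = (6/19)/(25/3) = 18/475
  n = 3: D(3) = 3(3 + 13/6) = 31/2; numerator = 1(18/475) = 18/475; a_3 = (18/475)/(31/2) = 36/14725

r = 3/2; a_0 = 1; a_1 = 6/19; a_2 = 18/475; a_3 = 36/14725


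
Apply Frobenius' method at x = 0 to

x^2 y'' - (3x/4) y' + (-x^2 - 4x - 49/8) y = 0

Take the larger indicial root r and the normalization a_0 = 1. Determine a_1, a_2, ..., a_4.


Write in Frobenius form y'' + (p(x)/x) y' + (q(x)/x^2) y = 0:
  p(x) = -3/4,  q(x) = -x^2 - 4x - 49/8.
Indicial equation: r(r-1) + (-3/4) r + (-49/8) = 0 -> roots r_1 = 7/2, r_2 = -7/4.
Take r = r_1 = 7/2. Let y(x) = x^r sum_{n>=0} a_n x^n with a_0 = 1.
Substitute y = x^r sum a_n x^n and match x^{r+n}. The recurrence is
  D(n) a_n - 4 a_{n-1} - 1 a_{n-2} = 0,  where D(n) = (r+n)(r+n-1) + (-3/4)(r+n) + (-49/8).
  a_n = [4 a_{n-1} + 1 a_{n-2}] / D(n).
Since the indicial polynomial factors as (r - r_1)(r - r_2), D(n) = (r_1 + n - r_1)(r_1 + n - r_2) = n(n + 21/4).
Evaluating step by step (a_0 = 1):
  n = 1: D(1) = 1(1 + 21/4) = 25/4; numerator = 4(1) = 4; a_1 = (4)/(25/4) = 16/25
  n = 2: D(2) = 2(2 + 21/4) = 29/2; numerator = 4(16/25) + 1(1) = 89/25; a_2 = (89/25)/(29/2) = 178/725
  n = 3: D(3) = 3(3 + 21/4) = 99/4; numerator = 4(178/725) + 1(16/25) = 1176/725; a_3 = (1176/725)/(99/4) = 1568/23925
  n = 4: D(4) = 4(4 + 21/4) = 37; numerator = 4(1568/23925) + 1(178/725) = 12146/23925; a_4 = (12146/23925)/(37) = 12146/885225

r = 7/2; a_0 = 1; a_1 = 16/25; a_2 = 178/725; a_3 = 1568/23925; a_4 = 12146/885225


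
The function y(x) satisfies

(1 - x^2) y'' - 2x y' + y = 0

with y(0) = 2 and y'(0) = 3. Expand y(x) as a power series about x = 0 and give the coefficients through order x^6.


Ansatz: y(x) = sum_{n>=0} a_n x^n, so y'(x) = sum_{n>=1} n a_n x^(n-1) and y''(x) = sum_{n>=2} n(n-1) a_n x^(n-2).
Substitute into P(x) y'' + Q(x) y' + R(x) y = 0 with P(x) = 1 - x^2, Q(x) = -2x, R(x) = 1, and match powers of x.
Initial conditions: a_0 = 2, a_1 = 3.
Setting the coefficient of each power of x to zero and solving order by order (substituting the coefficients already found):
  x^0: 2 a_2 + a_0 = 0  ->  2 a_2 = -a_0 = -2  ->  a_2 = -1
  x^1: 6 a_3 - a_1 = 0  ->  6 a_3 = a_1 = 3  ->  a_3 = 1/2
  x^2: 12 a_4 - 5 a_2 = 0  ->  12 a_4 = 5 a_2 = -5  ->  a_4 = -5/12
  x^3: 20 a_5 - 11 a_3 = 0  ->  20 a_5 = 11 a_3 = 11/2  ->  a_5 = 11/40
  x^4: 30 a_6 - 19 a_4 = 0  ->  30 a_6 = 19 a_4 = -95/12  ->  a_6 = -19/72
Truncated series: y(x) = 2 + 3 x - x^2 + (1/2) x^3 - (5/12) x^4 + (11/40) x^5 - (19/72) x^6 + O(x^7).

a_0 = 2; a_1 = 3; a_2 = -1; a_3 = 1/2; a_4 = -5/12; a_5 = 11/40; a_6 = -19/72


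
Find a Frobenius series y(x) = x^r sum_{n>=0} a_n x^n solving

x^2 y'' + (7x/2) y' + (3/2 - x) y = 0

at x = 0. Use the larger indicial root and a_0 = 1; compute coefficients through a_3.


Write in Frobenius form y'' + (p(x)/x) y' + (q(x)/x^2) y = 0:
  p(x) = 7/2,  q(x) = 3/2 - x.
Indicial equation: r(r-1) + (7/2) r + (3/2) = 0 -> roots r_1 = -1, r_2 = -3/2.
Take r = r_1 = -1. Let y(x) = x^r sum_{n>=0} a_n x^n with a_0 = 1.
Substitute y = x^r sum a_n x^n and match x^{r+n}. The recurrence is
  D(n) a_n - 1 a_{n-1} = 0,  where D(n) = (r+n)(r+n-1) + (7/2)(r+n) + (3/2).
  a_n = 1 / D(n) * a_{n-1}.
Since the indicial polynomial factors as (r - r_1)(r - r_2), D(n) = (r_1 + n - r_1)(r_1 + n - r_2) = n(n + 1/2).
Evaluating step by step (a_0 = 1):
  n = 1: D(1) = 1(1 + 1/2) = 3/2; numerator = 1(1) = 1; a_1 = (1)/(3/2) = 2/3
  n = 2: D(2) = 2(2 + 1/2) = 5; numerator = 1(2/3) = 2/3; a_2 = (2/3)/(5) = 2/15
  n = 3: D(3) = 3(3 + 1/2) = 21/2; numerator = 1(2/15) = 2/15; a_3 = (2/15)/(21/2) = 4/315

r = -1; a_0 = 1; a_1 = 2/3; a_2 = 2/15; a_3 = 4/315


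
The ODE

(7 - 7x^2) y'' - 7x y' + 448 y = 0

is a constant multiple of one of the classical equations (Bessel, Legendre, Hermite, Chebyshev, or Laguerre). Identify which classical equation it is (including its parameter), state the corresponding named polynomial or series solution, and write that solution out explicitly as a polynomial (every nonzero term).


All three coefficients share the factor 7; dividing through by 7 gives  (1 - x^2) y'' - x y' + 64 y = 0.
This matches the Chebyshev equation (1 - x^2) y'' - x y' + n^2 y = 0 (note the -x y' term, not -2x y') with n^2 = 64, so n = 8; the polynomial solution is T_8(x).
With y = sum_k a_k x^k, matching x^k gives (k+2)(k+1) a_{k+2} = (k^2 - n^2) a_k = (k - 8)(k + 8) a_k. The right side vanishes at k = 8, so the series with the parity of 8 terminates at degree 8.
Standard normalization: leading coefficient of T_n is 2^(n-1), so a_8 = 2^7 = 128. Work downward with a_k = (k+1)(k+2) a_{k+2} / ((k - 8)(k + 8)):
  a_6 = (7)(8)(128) / ((6 - 8)(6 + 8)) = 7168/(-28) = -256
  a_4 = (5)(6)(-256) / ((4 - 8)(4 + 8)) = -7680/(-48) = 160
  a_2 = (3)(4)(160) / ((2 - 8)(2 + 8)) = 1920/(-60) = -32
  a_0 = (1)(2)(-32) / ((0 - 8)(0 + 8)) = -64/(-64) = 1
Hence T_8(x) = 128 x^8 - 256 x^6 + 160 x^4 - 32 x^2 + 1.

T_8(x); series = 128 x^8 - 256 x^6 + 160 x^4 - 32 x^2 + 1


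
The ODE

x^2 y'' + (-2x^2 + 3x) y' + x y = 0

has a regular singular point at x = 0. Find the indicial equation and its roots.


Divide by x^2 to reach normal form y'' + P_1(x) y' + P_2(x) y = 0 with P_1(x) = -2 + 3/x and P_2(x) = 1/x.
x = 0 is a singular point because the y'-coefficient -2 + 3/x has a pole at x = 0 and the y-coefficient 1/x has a pole at x = 0.
It is a regular singular point because x P_1(x) = p(x) = 3 - 2x and x^2 P_2(x) = q(x) = x are polynomials, hence analytic at x = 0.
p(0) = 3,  q(0) = 0.
Indicial equation: r(r-1) + p(0) r + q(0) = 0, i.e. r^2 + (p(0) - 1) r + q(0) = 0, i.e. r^2 + 2 r = 0.
Discriminant: (2)^2 - 4(0) = 4, so r = (-2 ± 2)/2.
Solving: r_1 = 0, r_2 = -2.

indicial: r^2 + 2 r = 0; roots r_1 = 0, r_2 = -2


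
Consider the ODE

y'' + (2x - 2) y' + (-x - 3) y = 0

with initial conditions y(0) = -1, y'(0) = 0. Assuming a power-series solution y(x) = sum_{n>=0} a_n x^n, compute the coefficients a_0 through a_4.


Ansatz: y(x) = sum_{n>=0} a_n x^n, so y'(x) = sum_{n>=1} n a_n x^(n-1) and y''(x) = sum_{n>=2} n(n-1) a_n x^(n-2).
Substitute into P(x) y'' + Q(x) y' + R(x) y = 0 with P(x) = 1, Q(x) = 2x - 2, R(x) = -x - 3, and match powers of x.
Initial conditions: a_0 = -1, a_1 = 0.
Setting the coefficient of each power of x to zero and solving order by order (substituting the coefficients already found):
  x^0: 2 a_2 - 2 a_1 - 3 a_0 = 0  ->  2 a_2 = 2 a_1 + 3 a_0 = -3  ->  a_2 = -3/2
  x^1: 6 a_3 - 4 a_2 - a_1 - a_0 = 0  ->  6 a_3 = 4 a_2 + a_1 + a_0 = -7  ->  a_3 = -7/6
  x^2: 12 a_4 - 6 a_3 + a_2 - a_1 = 0  ->  12 a_4 = 6 a_3 - a_2 + a_1 = -11/2  ->  a_4 = -11/24
Truncated series: y(x) = -1 - (3/2) x^2 - (7/6) x^3 - (11/24) x^4 + O(x^5).

a_0 = -1; a_1 = 0; a_2 = -3/2; a_3 = -7/6; a_4 = -11/24
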